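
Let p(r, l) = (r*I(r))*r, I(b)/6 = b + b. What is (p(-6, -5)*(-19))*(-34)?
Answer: -1674432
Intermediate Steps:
I(b) = 12*b (I(b) = 6*(b + b) = 6*(2*b) = 12*b)
p(r, l) = 12*r³ (p(r, l) = (r*(12*r))*r = (12*r²)*r = 12*r³)
(p(-6, -5)*(-19))*(-34) = ((12*(-6)³)*(-19))*(-34) = ((12*(-216))*(-19))*(-34) = -2592*(-19)*(-34) = 49248*(-34) = -1674432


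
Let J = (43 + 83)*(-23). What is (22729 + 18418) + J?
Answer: 38249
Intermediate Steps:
J = -2898 (J = 126*(-23) = -2898)
(22729 + 18418) + J = (22729 + 18418) - 2898 = 41147 - 2898 = 38249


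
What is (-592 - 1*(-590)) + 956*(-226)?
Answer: -216058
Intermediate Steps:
(-592 - 1*(-590)) + 956*(-226) = (-592 + 590) - 216056 = -2 - 216056 = -216058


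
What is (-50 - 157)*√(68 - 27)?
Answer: -207*√41 ≈ -1325.4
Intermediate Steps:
(-50 - 157)*√(68 - 27) = -207*√41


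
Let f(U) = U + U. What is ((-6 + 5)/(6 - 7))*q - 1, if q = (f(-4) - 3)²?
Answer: 120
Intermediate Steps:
f(U) = 2*U
q = 121 (q = (2*(-4) - 3)² = (-8 - 3)² = (-11)² = 121)
((-6 + 5)/(6 - 7))*q - 1 = ((-6 + 5)/(6 - 7))*121 - 1 = -1/(-1)*121 - 1 = -1*(-1)*121 - 1 = 1*121 - 1 = 121 - 1 = 120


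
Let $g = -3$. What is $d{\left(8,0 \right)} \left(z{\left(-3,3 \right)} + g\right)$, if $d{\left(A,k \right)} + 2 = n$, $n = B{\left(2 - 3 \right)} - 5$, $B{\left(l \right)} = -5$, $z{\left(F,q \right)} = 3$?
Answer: $0$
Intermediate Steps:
$n = -10$ ($n = -5 - 5 = -10$)
$d{\left(A,k \right)} = -12$ ($d{\left(A,k \right)} = -2 - 10 = -12$)
$d{\left(8,0 \right)} \left(z{\left(-3,3 \right)} + g\right) = - 12 \left(3 - 3\right) = \left(-12\right) 0 = 0$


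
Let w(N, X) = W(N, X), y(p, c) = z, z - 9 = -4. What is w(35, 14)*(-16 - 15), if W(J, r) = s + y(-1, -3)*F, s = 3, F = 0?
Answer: -93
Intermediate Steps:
z = 5 (z = 9 - 4 = 5)
y(p, c) = 5
W(J, r) = 3 (W(J, r) = 3 + 5*0 = 3 + 0 = 3)
w(N, X) = 3
w(35, 14)*(-16 - 15) = 3*(-16 - 15) = 3*(-31) = -93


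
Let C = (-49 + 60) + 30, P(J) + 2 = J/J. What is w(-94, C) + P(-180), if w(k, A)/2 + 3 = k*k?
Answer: 17665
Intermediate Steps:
P(J) = -1 (P(J) = -2 + J/J = -2 + 1 = -1)
C = 41 (C = 11 + 30 = 41)
w(k, A) = -6 + 2*k² (w(k, A) = -6 + 2*(k*k) = -6 + 2*k²)
w(-94, C) + P(-180) = (-6 + 2*(-94)²) - 1 = (-6 + 2*8836) - 1 = (-6 + 17672) - 1 = 17666 - 1 = 17665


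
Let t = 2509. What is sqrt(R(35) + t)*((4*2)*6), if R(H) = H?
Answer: 192*sqrt(159) ≈ 2421.0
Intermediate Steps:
sqrt(R(35) + t)*((4*2)*6) = sqrt(35 + 2509)*((4*2)*6) = sqrt(2544)*(8*6) = (4*sqrt(159))*48 = 192*sqrt(159)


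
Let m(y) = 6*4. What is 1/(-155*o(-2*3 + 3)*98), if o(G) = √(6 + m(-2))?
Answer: -√30/455700 ≈ -1.2019e-5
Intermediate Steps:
m(y) = 24
o(G) = √30 (o(G) = √(6 + 24) = √30)
1/(-155*o(-2*3 + 3)*98) = 1/(-155*√30*98) = 1/(-15190*√30) = -√30/455700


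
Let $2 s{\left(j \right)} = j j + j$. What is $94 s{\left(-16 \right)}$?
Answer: $11280$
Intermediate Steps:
$s{\left(j \right)} = \frac{j}{2} + \frac{j^{2}}{2}$ ($s{\left(j \right)} = \frac{j j + j}{2} = \frac{j^{2} + j}{2} = \frac{j + j^{2}}{2} = \frac{j}{2} + \frac{j^{2}}{2}$)
$94 s{\left(-16 \right)} = 94 \cdot \frac{1}{2} \left(-16\right) \left(1 - 16\right) = 94 \cdot \frac{1}{2} \left(-16\right) \left(-15\right) = 94 \cdot 120 = 11280$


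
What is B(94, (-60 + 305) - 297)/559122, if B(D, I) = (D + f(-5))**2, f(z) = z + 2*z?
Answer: 6241/559122 ≈ 0.011162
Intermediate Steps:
f(z) = 3*z
B(D, I) = (-15 + D)**2 (B(D, I) = (D + 3*(-5))**2 = (D - 15)**2 = (-15 + D)**2)
B(94, (-60 + 305) - 297)/559122 = (-15 + 94)**2/559122 = 79**2*(1/559122) = 6241*(1/559122) = 6241/559122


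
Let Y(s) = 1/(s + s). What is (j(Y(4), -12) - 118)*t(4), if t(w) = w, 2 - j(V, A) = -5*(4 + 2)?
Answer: -344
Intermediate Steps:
Y(s) = 1/(2*s)
j(V, A) = 32 (j(V, A) = 2 - (-5)*(4 + 2) = 2 - (-5)*6 = 2 - 1*(-30) = 2 + 30 = 32)
(j(Y(4), -12) - 118)*t(4) = (32 - 118)*4 = -86*4 = -344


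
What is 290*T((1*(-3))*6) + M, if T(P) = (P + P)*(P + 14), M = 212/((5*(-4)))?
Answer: 208747/5 ≈ 41749.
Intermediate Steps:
M = -53/5 (M = 212/(-20) = 212*(-1/20) = -53/5 ≈ -10.600)
T(P) = 2*P*(14 + P) (T(P) = (2*P)*(14 + P) = 2*P*(14 + P))
290*T((1*(-3))*6) + M = 290*(2*((1*(-3))*6)*(14 + (1*(-3))*6)) - 53/5 = 290*(2*(-3*6)*(14 - 3*6)) - 53/5 = 290*(2*(-18)*(14 - 18)) - 53/5 = 290*(2*(-18)*(-4)) - 53/5 = 290*144 - 53/5 = 41760 - 53/5 = 208747/5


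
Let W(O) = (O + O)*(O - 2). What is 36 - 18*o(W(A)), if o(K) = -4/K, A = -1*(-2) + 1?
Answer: 48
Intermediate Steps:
A = 3 (A = 2 + 1 = 3)
W(O) = 2*O*(-2 + O) (W(O) = (2*O)*(-2 + O) = 2*O*(-2 + O))
36 - 18*o(W(A)) = 36 - (-72)/(2*3*(-2 + 3)) = 36 - (-72)/(2*3*1) = 36 - (-72)/6 = 36 - 18*(-⅔) = 36 + 12 = 48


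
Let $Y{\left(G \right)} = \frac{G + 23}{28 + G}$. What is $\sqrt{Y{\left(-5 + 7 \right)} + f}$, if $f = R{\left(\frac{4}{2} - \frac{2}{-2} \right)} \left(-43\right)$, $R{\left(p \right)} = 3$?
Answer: $\frac{i \sqrt{4614}}{6} \approx 11.321 i$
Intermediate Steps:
$Y{\left(G \right)} = \frac{23 + G}{28 + G}$
$f = -129$ ($f = 3 \left(-43\right) = -129$)
$\sqrt{Y{\left(-5 + 7 \right)} + f} = \sqrt{\frac{23 + \left(-5 + 7\right)}{28 + \left(-5 + 7\right)} - 129} = \sqrt{\frac{23 + 2}{28 + 2} - 129} = \sqrt{\frac{1}{30} \cdot 25 - 129} = \sqrt{\frac{5}{6} - 129} = \sqrt{- \frac{769}{6}} = \frac{i \sqrt{4614}}{6}$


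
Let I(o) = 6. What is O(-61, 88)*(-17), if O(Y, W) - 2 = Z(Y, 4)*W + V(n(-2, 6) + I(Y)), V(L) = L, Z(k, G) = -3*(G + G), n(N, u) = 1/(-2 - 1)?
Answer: 107321/3 ≈ 35774.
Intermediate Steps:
n(N, u) = -⅓ (n(N, u) = 1/(-3) = -⅓)
Z(k, G) = -6*G
O(Y, W) = 23/3 - 24*W (O(Y, W) = 2 + ((-6*4)*W + (-⅓ + 6)) = 2 + (-24*W + 17/3) = 2 + (17/3 - 24*W) = 23/3 - 24*W)
O(-61, 88)*(-17) = (23/3 - 24*88)*(-17) = (23/3 - 2112)*(-17) = -6313/3*(-17) = 107321/3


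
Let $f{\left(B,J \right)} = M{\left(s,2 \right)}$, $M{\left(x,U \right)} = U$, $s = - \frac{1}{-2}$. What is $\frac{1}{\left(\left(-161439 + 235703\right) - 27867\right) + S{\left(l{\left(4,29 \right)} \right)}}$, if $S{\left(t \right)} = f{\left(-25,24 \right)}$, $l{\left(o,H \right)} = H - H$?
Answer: $\frac{1}{46399} \approx 2.1552 \cdot 10^{-5}$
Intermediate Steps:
$s = \frac{1}{2}$ ($s = \left(-1\right) \left(- \frac{1}{2}\right) = \frac{1}{2} \approx 0.5$)
$l{\left(o,H \right)} = 0$
$f{\left(B,J \right)} = 2$
$S{\left(t \right)} = 2$
$\frac{1}{\left(\left(-161439 + 235703\right) - 27867\right) + S{\left(l{\left(4,29 \right)} \right)}} = \frac{1}{\left(\left(-161439 + 235703\right) - 27867\right) + 2} = \frac{1}{\left(74264 - 27867\right) + 2} = \frac{1}{46397 + 2} = \frac{1}{46399}$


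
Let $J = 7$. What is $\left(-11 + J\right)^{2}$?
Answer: $16$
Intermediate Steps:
$\left(-11 + J\right)^{2} = \left(-11 + 7\right)^{2} = \left(-4\right)^{2} = 16$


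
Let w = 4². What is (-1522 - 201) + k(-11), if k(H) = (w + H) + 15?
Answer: -1703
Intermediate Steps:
w = 16
k(H) = 31 + H (k(H) = (16 + H) + 15 = 31 + H)
(-1522 - 201) + k(-11) = (-1522 - 201) + (31 - 11) = -1723 + 20 = -1703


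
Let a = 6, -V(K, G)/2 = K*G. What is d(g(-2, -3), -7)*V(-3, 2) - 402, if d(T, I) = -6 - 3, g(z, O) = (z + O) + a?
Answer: -510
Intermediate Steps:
V(K, G) = -2*G*K (V(K, G) = -2*K*G = -2*G*K)
g(z, O) = 6 + O + z (g(z, O) = (z + O) + 6 = (O + z) + 6 = 6 + O + z)
d(T, I) = -9
d(g(-2, -3), -7)*V(-3, 2) - 402 = -(-18)*2*(-3) - 402 = -9*12 - 402 = -108 - 402 = -510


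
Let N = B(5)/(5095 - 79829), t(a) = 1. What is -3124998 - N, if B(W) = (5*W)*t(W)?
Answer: -233543600507/74734 ≈ -3.1250e+6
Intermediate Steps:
B(W) = 5*W (B(W) = (5*W)*1 = 5*W)
N = -25/74734 (N = (5*5)/(5095 - 79829) = 25/(-74734) = -1/74734*25 = -25/74734 ≈ -0.00033452)
-3124998 - N = -3124998 - 1*(-25/74734) = -3124998 + 25/74734 = -233543600507/74734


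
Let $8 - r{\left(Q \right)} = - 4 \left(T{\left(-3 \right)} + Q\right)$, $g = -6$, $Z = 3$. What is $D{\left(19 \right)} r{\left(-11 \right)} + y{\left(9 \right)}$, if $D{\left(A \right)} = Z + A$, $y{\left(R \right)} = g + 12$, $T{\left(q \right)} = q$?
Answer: $-1050$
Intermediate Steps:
$r{\left(Q \right)} = -4 + 4 Q$ ($r{\left(Q \right)} = 8 - - 4 \left(-3 + Q\right) = 8 - \left(12 - 4 Q\right) = 8 + \left(-12 + 4 Q\right) = -4 + 4 Q$)
$y{\left(R \right)} = 6$ ($y{\left(R \right)} = -6 + 12 = 6$)
$D{\left(A \right)} = 3 + A$
$D{\left(19 \right)} r{\left(-11 \right)} + y{\left(9 \right)} = \left(3 + 19\right) \left(-4 + 4 \left(-11\right)\right) + 6 = 22 \left(-4 - 44\right) + 6 = 22 \left(-48\right) + 6 = -1056 + 6 = -1050$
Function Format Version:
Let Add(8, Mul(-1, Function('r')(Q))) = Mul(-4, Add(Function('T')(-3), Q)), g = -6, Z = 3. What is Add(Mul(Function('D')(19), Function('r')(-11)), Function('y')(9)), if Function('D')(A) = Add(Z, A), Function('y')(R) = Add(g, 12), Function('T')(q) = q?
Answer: -1050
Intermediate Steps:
Function('r')(Q) = Add(-4, Mul(4, Q)) (Function('r')(Q) = Add(8, Mul(-1, Mul(-4, Add(-3, Q)))) = Add(8, Mul(-1, Add(12, Mul(-4, Q)))) = Add(8, Add(-12, Mul(4, Q))) = Add(-4, Mul(4, Q)))
Function('y')(R) = 6 (Function('y')(R) = Add(-6, 12) = 6)
Function('D')(A) = Add(3, A)
Add(Mul(Function('D')(19), Function('r')(-11)), Function('y')(9)) = Add(Mul(Add(3, 19), Add(-4, Mul(4, -11))), 6) = Add(Mul(22, Add(-4, -44)), 6) = Add(Mul(22, -48), 6) = Add(-1056, 6) = -1050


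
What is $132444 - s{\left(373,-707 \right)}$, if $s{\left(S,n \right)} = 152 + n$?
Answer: $132999$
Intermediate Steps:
$132444 - s{\left(373,-707 \right)} = 132444 - \left(152 - 707\right) = 132444 - -555 = 132444 + 555 = 132999$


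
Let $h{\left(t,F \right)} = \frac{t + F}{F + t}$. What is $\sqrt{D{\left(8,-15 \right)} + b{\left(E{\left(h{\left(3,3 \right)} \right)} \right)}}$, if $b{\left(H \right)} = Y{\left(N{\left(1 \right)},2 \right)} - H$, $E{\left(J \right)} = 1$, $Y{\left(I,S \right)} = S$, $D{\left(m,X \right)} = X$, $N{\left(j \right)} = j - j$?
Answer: $i \sqrt{14} \approx 3.7417 i$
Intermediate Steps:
$N{\left(j \right)} = 0$
$h{\left(t,F \right)} = 1$ ($h{\left(t,F \right)} = \frac{F + t}{F + t} = 1$)
$b{\left(H \right)} = 2 - H$
$\sqrt{D{\left(8,-15 \right)} + b{\left(E{\left(h{\left(3,3 \right)} \right)} \right)}} = \sqrt{-15 + \left(2 - 1\right)} = \sqrt{-15 + 1} = \sqrt{-14} = i \sqrt{14}$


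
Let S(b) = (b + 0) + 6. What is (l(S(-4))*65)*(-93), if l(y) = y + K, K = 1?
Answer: -18135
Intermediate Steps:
S(b) = 6 + b (S(b) = b + 6 = 6 + b)
l(y) = 1 + y (l(y) = y + 1 = 1 + y)
(l(S(-4))*65)*(-93) = ((1 + (6 - 4))*65)*(-93) = ((1 + 2)*65)*(-93) = (3*65)*(-93) = 195*(-93) = -18135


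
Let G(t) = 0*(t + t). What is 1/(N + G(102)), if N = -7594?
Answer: -1/7594 ≈ -0.00013168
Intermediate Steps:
G(t) = 0 (G(t) = 0*(2*t) = 0)
1/(N + G(102)) = 1/(-7594 + 0) = 1/(-7594) = -1/7594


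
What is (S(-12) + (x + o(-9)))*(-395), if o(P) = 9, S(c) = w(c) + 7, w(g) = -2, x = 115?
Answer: -50955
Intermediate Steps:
S(c) = 5 (S(c) = -2 + 7 = 5)
(S(-12) + (x + o(-9)))*(-395) = (5 + (115 + 9))*(-395) = (5 + 124)*(-395) = 129*(-395) = -50955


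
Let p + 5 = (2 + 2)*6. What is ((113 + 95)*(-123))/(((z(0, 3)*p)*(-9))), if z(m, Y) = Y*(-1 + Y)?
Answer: 4264/171 ≈ 24.936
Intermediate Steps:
p = 19 (p = -5 + (2 + 2)*6 = -5 + 4*6 = -5 + 24 = 19)
((113 + 95)*(-123))/(((z(0, 3)*p)*(-9))) = ((113 + 95)*(-123))/((((3*(-1 + 3))*19)*(-9))) = (208*(-123))/((((3*2)*19)*(-9))) = -25584/((6*19)*(-9)) = -25584/(114*(-9)) = -25584/(-1026) = -25584*(-1/1026) = 4264/171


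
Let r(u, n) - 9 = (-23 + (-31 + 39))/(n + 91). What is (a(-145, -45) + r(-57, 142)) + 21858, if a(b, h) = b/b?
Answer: 5095229/233 ≈ 21868.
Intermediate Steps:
r(u, n) = 9 - 15/(91 + n) (r(u, n) = 9 + (-23 + (-31 + 39))/(n + 91) = 9 + (-23 + 8)/(91 + n) = 9 - 15/(91 + n))
a(b, h) = 1
(a(-145, -45) + r(-57, 142)) + 21858 = (1 + 3*(268 + 3*142)/(91 + 142)) + 21858 = (1 + 3*(268 + 426)/233) + 21858 = (1 + 3*(1/233)*694) + 21858 = (1 + 2082/233) + 21858 = 2315/233 + 21858 = 5095229/233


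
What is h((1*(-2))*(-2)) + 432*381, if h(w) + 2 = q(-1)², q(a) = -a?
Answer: 164591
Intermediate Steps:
h(w) = -1 (h(w) = -2 + (-1*(-1))² = -2 + 1² = -2 + 1 = -1)
h((1*(-2))*(-2)) + 432*381 = -1 + 432*381 = -1 + 164592 = 164591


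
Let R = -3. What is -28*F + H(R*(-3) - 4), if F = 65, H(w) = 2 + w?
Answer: -1813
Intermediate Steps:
-28*F + H(R*(-3) - 4) = -28*65 + (2 + (-3*(-3) - 4)) = -1820 + (2 + (9 - 4)) = -1820 + (2 + 5) = -1820 + 7 = -1813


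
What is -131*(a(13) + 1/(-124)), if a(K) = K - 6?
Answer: -113577/124 ≈ -915.94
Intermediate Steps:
a(K) = -6 + K
-131*(a(13) + 1/(-124)) = -131*((-6 + 13) + 1/(-124)) = -131*(7 - 1/124) = -131*867/124 = -113577/124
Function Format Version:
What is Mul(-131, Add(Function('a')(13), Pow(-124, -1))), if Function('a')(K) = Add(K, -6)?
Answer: Rational(-113577, 124) ≈ -915.94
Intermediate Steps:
Function('a')(K) = Add(-6, K)
Mul(-131, Add(Function('a')(13), Pow(-124, -1))) = Mul(-131, Add(Add(-6, 13), Pow(-124, -1))) = Mul(-131, Add(7, Rational(-1, 124))) = Mul(-131, Rational(867, 124)) = Rational(-113577, 124)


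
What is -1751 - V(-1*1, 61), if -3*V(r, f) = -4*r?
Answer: -5249/3 ≈ -1749.7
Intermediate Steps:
V(r, f) = 4*r/3 (V(r, f) = -(-4)*r/3 = 4*r/3)
-1751 - V(-1*1, 61) = -1751 - 4*(-1*1)/3 = -1751 - 4*(-1)/3 = -1751 - 1*(-4/3) = -1751 + 4/3 = -5249/3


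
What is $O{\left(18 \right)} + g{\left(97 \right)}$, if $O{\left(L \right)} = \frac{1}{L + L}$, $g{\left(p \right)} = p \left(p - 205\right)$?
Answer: $- \frac{377135}{36} \approx -10476.0$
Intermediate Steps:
$g{\left(p \right)} = p \left(-205 + p\right)$
$O{\left(L \right)} = \frac{1}{2 L}$
$O{\left(18 \right)} + g{\left(97 \right)} = \frac{1}{2 \cdot 18} + 97 \left(-205 + 97\right) = \frac{1}{2} \cdot \frac{1}{18} + 97 \left(-108\right) = \frac{1}{36} - 10476 = - \frac{377135}{36}$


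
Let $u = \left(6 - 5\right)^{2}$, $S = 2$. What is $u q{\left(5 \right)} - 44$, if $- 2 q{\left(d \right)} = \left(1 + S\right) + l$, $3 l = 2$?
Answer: $- \frac{275}{6} \approx -45.833$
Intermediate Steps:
$l = \frac{2}{3}$ ($l = \frac{1}{3} \cdot 2 = \frac{2}{3} \approx 0.66667$)
$q{\left(d \right)} = - \frac{11}{6}$ ($q{\left(d \right)} = - \frac{\left(1 + 2\right) + \frac{2}{3}}{2} = - \frac{3 + \frac{2}{3}}{2} = \left(- \frac{1}{2}\right) \frac{11}{3} = - \frac{11}{6}$)
$u = 1$ ($u = 1^{2} = 1$)
$u q{\left(5 \right)} - 44 = 1 \left(- \frac{11}{6}\right) - 44 = - \frac{11}{6} - 44 = - \frac{275}{6}$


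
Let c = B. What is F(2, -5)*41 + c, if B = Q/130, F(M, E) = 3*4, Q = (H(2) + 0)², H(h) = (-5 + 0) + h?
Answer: 63969/130 ≈ 492.07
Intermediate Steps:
H(h) = -5 + h
Q = 9 (Q = ((-5 + 2) + 0)² = (-3 + 0)² = (-3)² = 9)
F(M, E) = 12
B = 9/130 ≈ 0.069231
c = 9/130 ≈ 0.069231
F(2, -5)*41 + c = 12*41 + 9/130 = 492 + 9/130 = 63969/130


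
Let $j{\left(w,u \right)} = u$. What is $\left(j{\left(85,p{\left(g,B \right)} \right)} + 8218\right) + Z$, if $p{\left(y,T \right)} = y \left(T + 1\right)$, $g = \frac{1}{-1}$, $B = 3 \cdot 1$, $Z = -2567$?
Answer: $5647$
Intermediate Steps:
$B = 3$
$g = -1$
$p{\left(y,T \right)} = y \left(1 + T\right)$
$\left(j{\left(85,p{\left(g,B \right)} \right)} + 8218\right) + Z = \left(- (1 + 3) + 8218\right) - 2567 = \left(\left(-1\right) 4 + 8218\right) - 2567 = \left(-4 + 8218\right) - 2567 = 8214 - 2567 = 5647$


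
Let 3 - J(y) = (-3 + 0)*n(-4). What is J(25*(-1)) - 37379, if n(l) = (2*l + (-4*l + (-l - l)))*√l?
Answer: -37376 + 96*I ≈ -37376.0 + 96.0*I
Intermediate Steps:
n(l) = -4*l^(3/2) (n(l) = (2*l + (-4*l - 2*l))*√l = (2*l - 6*l)*√l = (-4*l)*√l = -4*l^(3/2))
J(y) = 3 + 96*I (J(y) = 3 - (-3 + 0)*(-(-32)*I) = 3 - (-3)*(-(-32)*I) = 3 - (-3)*32*I = 3 - (-96)*I = 3 + 96*I)
J(25*(-1)) - 37379 = (3 + 96*I) - 37379 = -37376 + 96*I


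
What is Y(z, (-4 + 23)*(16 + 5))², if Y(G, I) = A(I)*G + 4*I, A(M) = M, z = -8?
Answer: 2547216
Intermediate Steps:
Y(G, I) = 4*I + G*I (Y(G, I) = I*G + 4*I = G*I + 4*I = 4*I + G*I)
Y(z, (-4 + 23)*(16 + 5))² = (((-4 + 23)*(16 + 5))*(4 - 8))² = ((19*21)*(-4))² = (399*(-4))² = (-1596)² = 2547216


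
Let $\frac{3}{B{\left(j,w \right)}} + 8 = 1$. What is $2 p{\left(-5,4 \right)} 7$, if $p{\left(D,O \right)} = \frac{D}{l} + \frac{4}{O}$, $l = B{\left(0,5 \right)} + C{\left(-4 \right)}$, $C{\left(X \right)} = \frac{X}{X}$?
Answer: $- \frac{217}{2} \approx -108.5$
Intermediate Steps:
$B{\left(j,w \right)} = - \frac{3}{7}$ ($B{\left(j,w \right)} = \frac{3}{-8 + 1} = \frac{3}{-7} = 3 \left(- \frac{1}{7}\right) = - \frac{3}{7}$)
$C{\left(X \right)} = 1$
$l = \frac{4}{7}$ ($l = - \frac{3}{7} + 1 = \frac{4}{7} \approx 0.57143$)
$p{\left(D,O \right)} = \frac{4}{O} + \frac{7 D}{4}$ ($p{\left(D,O \right)} = \frac{D}{\frac{4}{7}} + \frac{4}{O} = D \frac{7}{4} + \frac{4}{O} = \frac{7 D}{4} + \frac{4}{O} = \frac{4}{O} + \frac{7 D}{4}$)
$2 p{\left(-5,4 \right)} 7 = 2 \left(\frac{4}{4} + \frac{7}{4} \left(-5\right)\right) 7 = 2 \left(4 \cdot \frac{1}{4} - \frac{35}{4}\right) 7 = 2 \left(1 - \frac{35}{4}\right) 7 = 2 \left(- \frac{31}{4}\right) 7 = \left(- \frac{31}{2}\right) 7 = - \frac{217}{2}$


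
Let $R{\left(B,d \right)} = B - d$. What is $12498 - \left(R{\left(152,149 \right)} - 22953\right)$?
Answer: $35448$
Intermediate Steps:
$12498 - \left(R{\left(152,149 \right)} - 22953\right) = 12498 - \left(\left(152 - 149\right) - 22953\right) = 12498 - \left(3 - 22953\right) = 12498 - -22950 = 12498 + 22950 = 35448$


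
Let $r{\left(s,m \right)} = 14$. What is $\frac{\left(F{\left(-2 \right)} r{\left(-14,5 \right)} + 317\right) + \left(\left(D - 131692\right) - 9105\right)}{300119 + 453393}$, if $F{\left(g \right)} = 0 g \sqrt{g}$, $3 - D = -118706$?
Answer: $- \frac{21771}{753512} \approx -0.028893$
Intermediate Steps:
$D = 118709$ ($D = 3 - -118706 = 3 + 118706 = 118709$)
$F{\left(g \right)} = 0$ ($F{\left(g \right)} = 0 g^{\frac{3}{2}} = 0$)
$\frac{\left(F{\left(-2 \right)} r{\left(-14,5 \right)} + 317\right) + \left(\left(D - 131692\right) - 9105\right)}{300119 + 453393} = \frac{\left(0 \cdot 14 + 317\right) + \left(\left(118709 - 131692\right) - 9105\right)}{300119 + 453393} = \frac{\left(0 + 317\right) - 22088}{753512} = \left(317 - 22088\right) \frac{1}{753512} = \left(-21771\right) \frac{1}{753512} = - \frac{21771}{753512}$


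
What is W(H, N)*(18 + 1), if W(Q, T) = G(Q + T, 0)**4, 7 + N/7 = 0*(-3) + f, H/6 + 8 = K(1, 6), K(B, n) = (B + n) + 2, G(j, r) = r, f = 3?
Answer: 0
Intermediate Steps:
K(B, n) = 2 + B + n
H = 6 (H = -48 + 6*(2 + 1 + 6) = -48 + 6*9 = -48 + 54 = 6)
N = -28 (N = -49 + 7*(0*(-3) + 3) = -49 + 7*(0 + 3) = -49 + 7*3 = -49 + 21 = -28)
W(Q, T) = 0 (W(Q, T) = 0**4 = 0)
W(H, N)*(18 + 1) = 0*(18 + 1) = 0*19 = 0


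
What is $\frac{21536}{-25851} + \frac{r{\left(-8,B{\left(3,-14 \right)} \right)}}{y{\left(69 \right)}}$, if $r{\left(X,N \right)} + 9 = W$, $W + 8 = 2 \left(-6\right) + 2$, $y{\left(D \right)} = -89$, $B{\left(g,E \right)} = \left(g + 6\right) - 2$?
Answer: $- \frac{1218727}{2300739} \approx -0.52971$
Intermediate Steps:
$B{\left(g,E \right)} = 4 + g$ ($B{\left(g,E \right)} = \left(6 + g\right) - 2 = 4 + g$)
$W = -18$ ($W = -8 + \left(2 \left(-6\right) + 2\right) = -8 + \left(-12 + 2\right) = -8 - 10 = -18$)
$r{\left(X,N \right)} = -27$ ($r{\left(X,N \right)} = -9 - 18 = -27$)
$\frac{21536}{-25851} + \frac{r{\left(-8,B{\left(3,-14 \right)} \right)}}{y{\left(69 \right)}} = \frac{21536}{-25851} - \frac{27}{-89} = 21536 \left(- \frac{1}{25851}\right) - - \frac{27}{89} = - \frac{21536}{25851} + \frac{27}{89} = - \frac{1218727}{2300739}$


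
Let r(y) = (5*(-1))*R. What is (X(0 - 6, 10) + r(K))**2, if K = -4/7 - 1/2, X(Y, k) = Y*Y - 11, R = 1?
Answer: 400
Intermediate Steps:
X(Y, k) = -11 + Y**2 (X(Y, k) = Y**2 - 11 = -11 + Y**2)
K = -15/14 (K = -4*1/7 - 1*1/2 = -4/7 - 1/2 = -15/14 ≈ -1.0714)
r(y) = -5 (r(y) = (5*(-1))*1 = -5*1 = -5)
(X(0 - 6, 10) + r(K))**2 = ((-11 + (0 - 6)**2) - 5)**2 = ((-11 + (-6)**2) - 5)**2 = ((-11 + 36) - 5)**2 = (25 - 5)**2 = 20**2 = 400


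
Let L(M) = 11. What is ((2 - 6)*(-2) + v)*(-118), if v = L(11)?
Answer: -2242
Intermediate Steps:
v = 11
((2 - 6)*(-2) + v)*(-118) = ((2 - 6)*(-2) + 11)*(-118) = (-4*(-2) + 11)*(-118) = (8 + 11)*(-118) = 19*(-118) = -2242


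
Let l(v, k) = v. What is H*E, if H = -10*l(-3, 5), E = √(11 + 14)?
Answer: 150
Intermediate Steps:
E = 5 (E = √25 = 5)
H = 30 (H = -10*(-3) = 30)
H*E = 30*5 = 150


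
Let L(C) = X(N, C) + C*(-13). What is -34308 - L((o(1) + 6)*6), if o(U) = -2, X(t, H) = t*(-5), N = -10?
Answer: -34046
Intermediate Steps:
X(t, H) = -5*t
L(C) = 50 - 13*C (L(C) = -5*(-10) + C*(-13) = 50 - 13*C)
-34308 - L((o(1) + 6)*6) = -34308 - (50 - 13*(-2 + 6)*6) = -34308 - (50 - 52*6) = -34308 - (50 - 13*24) = -34308 - (50 - 312) = -34308 - 1*(-262) = -34308 + 262 = -34046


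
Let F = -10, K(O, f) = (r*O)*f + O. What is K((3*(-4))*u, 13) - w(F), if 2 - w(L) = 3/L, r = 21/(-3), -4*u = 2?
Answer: -5423/10 ≈ -542.30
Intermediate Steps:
u = -½ (u = -¼*2 = -½ ≈ -0.50000)
r = -7 (r = 21*(-⅓) = -7)
K(O, f) = O - 7*O*f (K(O, f) = (-7*O)*f + O = -7*O*f + O = O - 7*O*f)
w(L) = 2 - 3/L
K((3*(-4))*u, 13) - w(F) = ((3*(-4))*(-½))*(1 - 7*13) - (2 - 3/(-10)) = (-12*(-½))*(1 - 91) - (2 - 3*(-⅒)) = 6*(-90) - (2 + 3/10) = -540 - 1*23/10 = -540 - 23/10 = -5423/10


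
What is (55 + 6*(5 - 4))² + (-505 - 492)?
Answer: 2724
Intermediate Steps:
(55 + 6*(5 - 4))² + (-505 - 492) = (55 + 6*1)² - 997 = (55 + 6)² - 997 = 61² - 997 = 3721 - 997 = 2724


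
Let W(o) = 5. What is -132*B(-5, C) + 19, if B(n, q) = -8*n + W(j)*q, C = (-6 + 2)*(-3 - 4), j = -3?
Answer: -23741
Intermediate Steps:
C = 28 (C = -4*(-7) = 28)
B(n, q) = -8*n + 5*q
-132*B(-5, C) + 19 = -132*(-8*(-5) + 5*28) + 19 = -132*(40 + 140) + 19 = -132*180 + 19 = -23760 + 19 = -23741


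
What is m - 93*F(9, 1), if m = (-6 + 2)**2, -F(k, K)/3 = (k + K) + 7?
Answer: 4759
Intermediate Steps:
F(k, K) = -21 - 3*K - 3*k (F(k, K) = -3*((k + K) + 7) = -3*((K + k) + 7) = -3*(7 + K + k) = -21 - 3*K - 3*k)
m = 16 (m = (-4)**2 = 16)
m - 93*F(9, 1) = 16 - 93*(-21 - 3*1 - 3*9) = 16 - 93*(-21 - 3 - 27) = 16 - 93*(-51) = 16 + 4743 = 4759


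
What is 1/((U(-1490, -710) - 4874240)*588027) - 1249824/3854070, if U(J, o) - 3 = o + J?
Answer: -18100207570037977/55815432404387535 ≈ -0.32429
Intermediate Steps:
U(J, o) = 3 + J + o (U(J, o) = 3 + (o + J) = 3 + (J + o) = 3 + J + o)
1/((U(-1490, -710) - 4874240)*588027) - 1249824/3854070 = 1/((3 - 1490 - 710) - 4874240*588027) - 1249824/3854070 = (1/588027)/(-2197 - 4874240) - 1249824*1/3854070 = (1/588027)/(-4876437) - 208304/642345 = -1/4876437*1/588027 - 208304/642345 = -1/2867476619799 - 208304/642345 = -18100207570037977/55815432404387535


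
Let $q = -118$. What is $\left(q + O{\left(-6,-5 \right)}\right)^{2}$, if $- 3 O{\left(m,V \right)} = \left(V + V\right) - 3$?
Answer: $\frac{116281}{9} \approx 12920.0$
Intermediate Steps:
$O{\left(m,V \right)} = 1 - \frac{2 V}{3}$ ($O{\left(m,V \right)} = - \frac{\left(V + V\right) - 3}{3} = - \frac{2 V - 3}{3} = - \frac{-3 + 2 V}{3} = 1 - \frac{2 V}{3}$)
$\left(q + O{\left(-6,-5 \right)}\right)^{2} = \left(-118 + \left(1 - - \frac{10}{3}\right)\right)^{2} = \left(-118 + \left(1 + \frac{10}{3}\right)\right)^{2} = \left(-118 + \frac{13}{3}\right)^{2} = \left(- \frac{341}{3}\right)^{2} = \frac{116281}{9}$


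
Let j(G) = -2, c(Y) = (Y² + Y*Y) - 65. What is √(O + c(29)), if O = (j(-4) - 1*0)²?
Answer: √1621 ≈ 40.262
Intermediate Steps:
c(Y) = -65 + 2*Y² (c(Y) = (Y² + Y²) - 65 = 2*Y² - 65 = -65 + 2*Y²)
O = 4 (O = (-2 - 1*0)² = (-2 + 0)² = (-2)² = 4)
√(O + c(29)) = √(4 + (-65 + 2*29²)) = √(4 + (-65 + 2*841)) = √(4 + (-65 + 1682)) = √(4 + 1617) = √1621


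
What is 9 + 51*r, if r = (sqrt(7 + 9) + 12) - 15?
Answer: 60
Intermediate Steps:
r = 1 (r = (sqrt(16) + 12) - 15 = (4 + 12) - 15 = 16 - 15 = 1)
9 + 51*r = 9 + 51*1 = 9 + 51 = 60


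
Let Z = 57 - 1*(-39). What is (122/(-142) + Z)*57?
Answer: 385035/71 ≈ 5423.0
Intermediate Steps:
Z = 96 (Z = 57 + 39 = 96)
(122/(-142) + Z)*57 = (122/(-142) + 96)*57 = (122*(-1/142) + 96)*57 = (-61/71 + 96)*57 = (6755/71)*57 = 385035/71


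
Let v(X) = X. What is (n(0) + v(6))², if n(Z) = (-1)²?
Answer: 49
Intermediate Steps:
n(Z) = 1
(n(0) + v(6))² = (1 + 6)² = 7² = 49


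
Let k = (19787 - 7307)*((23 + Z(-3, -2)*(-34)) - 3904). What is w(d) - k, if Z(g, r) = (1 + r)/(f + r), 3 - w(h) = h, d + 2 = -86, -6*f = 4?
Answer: 48594091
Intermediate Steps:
f = -⅔ (f = -⅙*4 = -⅔ ≈ -0.66667)
d = -88 (d = -2 - 86 = -88)
w(h) = 3 - h
Z(g, r) = (1 + r)/(-⅔ + r)
k = -48594000 (k = (19787 - 7307)*((23 + (3*(1 - 2)/(-2 + 3*(-2)))*(-34)) - 3904) = 12480*((23 + (3*(-1)/(-2 - 6))*(-34)) - 3904) = 12480*((23 + (3*(-1)/(-8))*(-34)) - 3904) = 12480*((23 + (3*(-⅛)*(-1))*(-34)) - 3904) = 12480*((23 + (3/8)*(-34)) - 3904) = 12480*((23 - 51/4) - 3904) = 12480*(41/4 - 3904) = 12480*(-15575/4) = -48594000)
w(d) - k = (3 - 1*(-88)) - 1*(-48594000) = (3 + 88) + 48594000 = 91 + 48594000 = 48594091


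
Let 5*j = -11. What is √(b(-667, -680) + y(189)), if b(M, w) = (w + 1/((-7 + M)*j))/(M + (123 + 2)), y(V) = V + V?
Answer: √1530997971046863/2009194 ≈ 19.474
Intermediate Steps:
j = -11/5 (j = (⅕)*(-11) = -11/5 ≈ -2.2000)
y(V) = 2*V
b(M, w) = (w + 1/(77/5 - 11*M/5))/(125 + M) (b(M, w) = (w + 1/((-7 + M)*(-11/5)))/(M + (123 + 2)) = (w + 1/(77/5 - 11*M/5))/(M + 125) = (w + 1/(77/5 - 11*M/5))/(125 + M))
√(b(-667, -680) + y(189)) = √((-5/11 - 7*(-680) - 667*(-680))/(-875 + (-667)² + 118*(-667)) + 2*189) = √((-5/11 + 4760 + 453560)/(-875 + 444889 - 78706) + 378) = √((5041515/11)/365308 + 378) = √((1/365308)*(5041515/11) + 378) = √(5041515/4018388 + 378) = √(1523992179/4018388) = √1530997971046863/2009194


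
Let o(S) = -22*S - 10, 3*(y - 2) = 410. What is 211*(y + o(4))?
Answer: 25742/3 ≈ 8580.7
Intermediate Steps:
y = 416/3 (y = 2 + (⅓)*410 = 2 + 410/3 = 416/3 ≈ 138.67)
o(S) = -10 - 22*S
211*(y + o(4)) = 211*(416/3 + (-10 - 22*4)) = 211*(416/3 + (-10 - 88)) = 211*(416/3 - 98) = 211*(122/3) = 25742/3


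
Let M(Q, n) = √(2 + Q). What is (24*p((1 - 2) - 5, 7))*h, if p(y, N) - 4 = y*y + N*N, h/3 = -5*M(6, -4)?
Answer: -64080*√2 ≈ -90623.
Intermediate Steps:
h = -30*√2 (h = 3*(-5*√(2 + 6)) = 3*(-10*√2) = -30*√2 ≈ -42.426)
p(y, N) = 4 + N² + y² (p(y, N) = 4 + (y*y + N*N) = 4 + (y² + N²) = 4 + (N² + y²) = 4 + N² + y²)
(24*p((1 - 2) - 5, 7))*h = (24*(4 + 7² + ((1 - 2) - 5)²))*(-30*√2) = (24*(4 + 49 + (-1 - 5)²))*(-30*√2) = (24*(4 + 49 + (-6)²))*(-30*√2) = (24*(4 + 49 + 36))*(-30*√2) = (24*89)*(-30*√2) = 2136*(-30*√2) = -64080*√2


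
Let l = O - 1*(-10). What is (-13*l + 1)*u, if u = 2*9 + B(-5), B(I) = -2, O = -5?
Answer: -1024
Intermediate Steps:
l = 5 (l = -5 - 1*(-10) = -5 + 10 = 5)
u = 16 (u = 2*9 - 2 = 18 - 2 = 16)
(-13*l + 1)*u = (-13*5 + 1)*16 = (-65 + 1)*16 = -64*16 = -1024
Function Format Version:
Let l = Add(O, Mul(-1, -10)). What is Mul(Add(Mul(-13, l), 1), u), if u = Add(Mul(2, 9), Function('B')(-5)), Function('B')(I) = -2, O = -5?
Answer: -1024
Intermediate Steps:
l = 5 (l = Add(-5, Mul(-1, -10)) = Add(-5, 10) = 5)
u = 16 (u = Add(Mul(2, 9), -2) = Add(18, -2) = 16)
Mul(Add(Mul(-13, l), 1), u) = Mul(Add(Mul(-13, 5), 1), 16) = Mul(Add(-65, 1), 16) = Mul(-64, 16) = -1024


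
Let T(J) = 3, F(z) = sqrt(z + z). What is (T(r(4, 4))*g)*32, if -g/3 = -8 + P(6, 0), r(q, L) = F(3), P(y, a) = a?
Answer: 2304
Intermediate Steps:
F(z) = sqrt(2)*sqrt(z) (F(z) = sqrt(2*z) = sqrt(2)*sqrt(z))
r(q, L) = sqrt(6) (r(q, L) = sqrt(2)*sqrt(3) = sqrt(6))
g = 24 (g = -3*(-8 + 0) = -3*(-8) = 24)
(T(r(4, 4))*g)*32 = (3*24)*32 = 72*32 = 2304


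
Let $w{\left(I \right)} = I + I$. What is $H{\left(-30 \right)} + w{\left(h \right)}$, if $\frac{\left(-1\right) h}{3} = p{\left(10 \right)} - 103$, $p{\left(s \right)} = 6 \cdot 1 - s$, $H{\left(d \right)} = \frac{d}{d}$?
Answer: $643$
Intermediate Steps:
$H{\left(d \right)} = 1$
$p{\left(s \right)} = 6 - s$
$h = 321$ ($h = - 3 \left(\left(6 - 10\right) - 103\right) = - 3 \left(-4 - 103\right) = \left(-3\right) \left(-107\right) = 321$)
$w{\left(I \right)} = 2 I$
$H{\left(-30 \right)} + w{\left(h \right)} = 1 + 2 \cdot 321 = 1 + 642 = 643$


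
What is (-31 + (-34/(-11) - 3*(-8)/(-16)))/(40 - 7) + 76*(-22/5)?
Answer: -1217107/3630 ≈ -335.29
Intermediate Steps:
(-31 + (-34/(-11) - 3*(-8)/(-16)))/(40 - 7) + 76*(-22/5) = (-31 + (-34*(-1/11) + 24*(-1/16)))/33 + 76*(-22*1/5) = (-31 + (34/11 - 3/2))*(1/33) + 76*(-22/5) = (-31 + 35/22)*(1/33) - 1672/5 = -647/22*1/33 - 1672/5 = -647/726 - 1672/5 = -1217107/3630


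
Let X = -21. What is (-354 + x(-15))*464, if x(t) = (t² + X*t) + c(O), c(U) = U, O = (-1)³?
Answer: 85840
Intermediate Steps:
O = -1
x(t) = -1 + t² - 21*t (x(t) = (t² - 21*t) - 1 = -1 + t² - 21*t)
(-354 + x(-15))*464 = (-354 + (-1 + (-15)² - 21*(-15)))*464 = (-354 + (-1 + 225 + 315))*464 = (-354 + 539)*464 = 185*464 = 85840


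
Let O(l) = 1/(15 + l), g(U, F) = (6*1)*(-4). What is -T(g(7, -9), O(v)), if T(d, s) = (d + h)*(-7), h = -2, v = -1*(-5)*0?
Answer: -182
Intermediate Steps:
g(U, F) = -24 (g(U, F) = 6*(-4) = -24)
v = 0 (v = 5*0 = 0)
T(d, s) = 14 - 7*d (T(d, s) = (d - 2)*(-7) = (-2 + d)*(-7) = 14 - 7*d)
-T(g(7, -9), O(v)) = -(14 - 7*(-24)) = -(14 + 168) = -1*182 = -182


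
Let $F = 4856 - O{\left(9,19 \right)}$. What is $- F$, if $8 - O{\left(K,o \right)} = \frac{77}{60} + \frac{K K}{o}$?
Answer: $- \frac{5533043}{1140} \approx -4853.5$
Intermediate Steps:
$O{\left(K,o \right)} = \frac{403}{60} - \frac{K^{2}}{o}$ ($O{\left(K,o \right)} = 8 - \left(\frac{77}{60} + \frac{K K}{o}\right) = 8 - \left(77 \cdot \frac{1}{60} + \frac{K^{2}}{o}\right) = 8 - \left(\frac{77}{60} + \frac{K^{2}}{o}\right) = \frac{403}{60} - \frac{K^{2}}{o}$)
$F = \frac{5533043}{1140}$ ($F = 4856 - \left(\frac{403}{60} - \frac{9^{2}}{19}\right) = 4856 - \left(\frac{403}{60} - 81 \cdot \frac{1}{19}\right) = 4856 - \left(\frac{403}{60} - \frac{81}{19}\right) = 4856 - \frac{2797}{1140} = \frac{5533043}{1140} \approx 4853.5$)
$- F = \left(-1\right) \frac{5533043}{1140} = - \frac{5533043}{1140}$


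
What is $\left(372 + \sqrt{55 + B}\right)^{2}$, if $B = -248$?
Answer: $\left(372 + i \sqrt{193}\right)^{2} \approx 1.3819 \cdot 10^{5} + 10336.0 i$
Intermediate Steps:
$\left(372 + \sqrt{55 + B}\right)^{2} = \left(372 + \sqrt{55 - 248}\right)^{2} = \left(372 + \sqrt{-193}\right)^{2} = \left(372 + i \sqrt{193}\right)^{2}$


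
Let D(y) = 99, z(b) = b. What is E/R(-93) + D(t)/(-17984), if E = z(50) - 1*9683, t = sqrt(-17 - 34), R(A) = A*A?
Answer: -58032041/51847872 ≈ -1.1193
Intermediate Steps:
R(A) = A**2
t = I*sqrt(51) (t = sqrt(-51) = I*sqrt(51) ≈ 7.1414*I)
E = -9633 (E = 50 - 1*9683 = 50 - 9683 = -9633)
E/R(-93) + D(t)/(-17984) = -9633/((-93)**2) + 99/(-17984) = -9633/8649 + 99*(-1/17984) = -9633*1/8649 - 99/17984 = -3211/2883 - 99/17984 = -58032041/51847872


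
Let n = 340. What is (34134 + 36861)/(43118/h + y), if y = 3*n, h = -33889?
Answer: 2405949555/34523662 ≈ 69.690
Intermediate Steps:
y = 1020 (y = 3*340 = 1020)
(34134 + 36861)/(43118/h + y) = (34134 + 36861)/(43118/(-33889) + 1020) = 70995/(43118*(-1/33889) + 1020) = 70995/(-43118/33889 + 1020) = 70995/(34523662/33889) = 70995*(33889/34523662) = 2405949555/34523662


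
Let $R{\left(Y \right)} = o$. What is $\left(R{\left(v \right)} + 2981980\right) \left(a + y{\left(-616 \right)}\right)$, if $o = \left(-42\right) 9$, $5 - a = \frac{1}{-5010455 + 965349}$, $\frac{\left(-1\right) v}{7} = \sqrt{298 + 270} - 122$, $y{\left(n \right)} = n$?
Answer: $- \frac{283431059170905}{155581} \approx -1.8218 \cdot 10^{9}$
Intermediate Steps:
$v = 854 - 14 \sqrt{142}$ ($v = - 7 \left(\sqrt{298 + 270} - 122\right) = - 7 \left(\sqrt{568} - 122\right) = - 7 \left(2 \sqrt{142} - 122\right) = - 7 \left(-122 + 2 \sqrt{142}\right) = 854 - 14 \sqrt{142} \approx 687.17$)
$a = \frac{20225531}{4045106}$ ($a = 5 - \frac{1}{-5010455 + 965349} = 5 - \frac{1}{-4045106} = 5 - - \frac{1}{4045106} = 5 + \frac{1}{4045106} = \frac{20225531}{4045106} \approx 5.0$)
$o = -378$
$R{\left(Y \right)} = -378$
$\left(R{\left(v \right)} + 2981980\right) \left(a + y{\left(-616 \right)}\right) = \left(-378 + 2981980\right) \left(\frac{20225531}{4045106} - 616\right) = 2981602 \left(- \frac{2471559765}{4045106}\right) = - \frac{283431059170905}{155581}$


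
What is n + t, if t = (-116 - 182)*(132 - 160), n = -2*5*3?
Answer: 8314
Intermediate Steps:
n = -30 (n = -10*3 = -30)
t = 8344 (t = -298*(-28) = 8344)
n + t = -30 + 8344 = 8314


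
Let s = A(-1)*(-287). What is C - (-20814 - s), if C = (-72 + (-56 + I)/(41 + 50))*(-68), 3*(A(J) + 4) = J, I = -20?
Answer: 7373855/273 ≈ 27010.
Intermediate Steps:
A(J) = -4 + J/3
s = 3731/3 (s = (-4 + (⅓)*(-1))*(-287) = (-4 - ⅓)*(-287) = -13/3*(-287) = 3731/3 ≈ 1243.7)
C = 450704/91 (C = (-72 + (-56 - 20)/(41 + 50))*(-68) = (-72 - 76/91)*(-68) = -6628/91*(-68) = 450704/91 ≈ 4952.8)
C - (-20814 - s) = 450704/91 - (-20814 - 1*3731/3) = 450704/91 - (-20814 - 3731/3) = 450704/91 - 1*(-66173/3) = 450704/91 + 66173/3 = 7373855/273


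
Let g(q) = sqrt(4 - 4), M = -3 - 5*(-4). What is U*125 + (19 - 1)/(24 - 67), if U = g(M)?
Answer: -18/43 ≈ -0.41860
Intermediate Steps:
M = 17 (M = -3 + 20 = 17)
g(q) = 0 (g(q) = sqrt(0) = 0)
U = 0
U*125 + (19 - 1)/(24 - 67) = 0*125 + (19 - 1)/(24 - 67) = 0 + 18/(-43) = 0 + 18*(-1/43) = 0 - 18/43 = -18/43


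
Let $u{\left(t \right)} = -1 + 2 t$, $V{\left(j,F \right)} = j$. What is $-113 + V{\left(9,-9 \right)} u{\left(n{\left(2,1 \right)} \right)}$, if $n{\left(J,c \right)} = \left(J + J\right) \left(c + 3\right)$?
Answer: $166$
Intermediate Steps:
$n{\left(J,c \right)} = 2 J \left(3 + c\right)$
$-113 + V{\left(9,-9 \right)} u{\left(n{\left(2,1 \right)} \right)} = -113 + 9 \left(-1 + 2 \cdot 2 \cdot 2 \left(3 + 1\right)\right) = -113 + 9 \left(-1 + 2 \cdot 2 \cdot 2 \cdot 4\right) = -113 + 9 \left(-1 + 2 \cdot 16\right) = -113 + 9 \left(-1 + 32\right) = -113 + 9 \cdot 31 = -113 + 279 = 166$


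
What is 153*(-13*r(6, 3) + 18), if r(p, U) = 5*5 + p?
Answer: -58905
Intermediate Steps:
r(p, U) = 25 + p
153*(-13*r(6, 3) + 18) = 153*(-13*(25 + 6) + 18) = 153*(-13*31 + 18) = 153*(-403 + 18) = 153*(-385) = -58905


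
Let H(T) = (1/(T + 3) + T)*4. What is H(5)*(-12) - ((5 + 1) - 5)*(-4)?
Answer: -242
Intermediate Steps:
H(T) = 4*T + 4/(3 + T) (H(T) = (1/(3 + T) + T)*4 = (T + 1/(3 + T))*4 = 4*T + 4/(3 + T))
H(5)*(-12) - ((5 + 1) - 5)*(-4) = (4*(1 + 5² + 3*5)/(3 + 5))*(-12) - ((5 + 1) - 5)*(-4) = (4*(1 + 25 + 15)/8)*(-12) - (6 - 5)*(-4) = (4*(⅛)*41)*(-12) - 1*1*(-4) = (41/2)*(-12) - 1*(-4) = -246 + 4 = -242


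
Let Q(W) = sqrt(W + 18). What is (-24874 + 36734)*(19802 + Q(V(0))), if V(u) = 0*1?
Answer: 234851720 + 35580*sqrt(2) ≈ 2.3490e+8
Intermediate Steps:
V(u) = 0
Q(W) = sqrt(18 + W)
(-24874 + 36734)*(19802 + Q(V(0))) = (-24874 + 36734)*(19802 + sqrt(18 + 0)) = 11860*(19802 + sqrt(18)) = 11860*(19802 + 3*sqrt(2)) = 234851720 + 35580*sqrt(2)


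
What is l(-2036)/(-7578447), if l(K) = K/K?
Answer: -1/7578447 ≈ -1.3195e-7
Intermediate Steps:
l(K) = 1
l(-2036)/(-7578447) = 1/(-7578447) = 1*(-1/7578447) = -1/7578447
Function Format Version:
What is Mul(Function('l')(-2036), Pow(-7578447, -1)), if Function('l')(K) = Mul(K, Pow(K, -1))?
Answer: Rational(-1, 7578447) ≈ -1.3195e-7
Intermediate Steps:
Function('l')(K) = 1
Mul(Function('l')(-2036), Pow(-7578447, -1)) = Mul(1, Pow(-7578447, -1)) = Mul(1, Rational(-1, 7578447)) = Rational(-1, 7578447)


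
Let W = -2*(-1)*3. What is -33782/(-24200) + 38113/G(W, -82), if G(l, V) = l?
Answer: 230634323/36300 ≈ 6353.6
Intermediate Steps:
W = 6 (W = 2*3 = 6)
-33782/(-24200) + 38113/G(W, -82) = -33782/(-24200) + 38113/6 = -33782*(-1/24200) + 38113*(1/6) = 16891/12100 + 38113/6 = 230634323/36300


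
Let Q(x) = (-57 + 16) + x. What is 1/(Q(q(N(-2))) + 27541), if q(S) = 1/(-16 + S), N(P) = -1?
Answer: 17/467499 ≈ 3.6364e-5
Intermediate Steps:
Q(x) = -41 + x
1/(Q(q(N(-2))) + 27541) = 1/((-41 + 1/(-16 - 1)) + 27541) = 1/((-41 + 1/(-17)) + 27541) = 1/((-41 - 1/17) + 27541) = 1/(-698/17 + 27541) = 1/(467499/17) = 17/467499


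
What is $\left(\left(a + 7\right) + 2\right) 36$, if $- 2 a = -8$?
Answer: $468$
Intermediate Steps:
$a = 4$ ($a = \left(- \frac{1}{2}\right) \left(-8\right) = 4$)
$\left(\left(a + 7\right) + 2\right) 36 = \left(\left(4 + 7\right) + 2\right) 36 = \left(11 + 2\right) 36 = 13 \cdot 36 = 468$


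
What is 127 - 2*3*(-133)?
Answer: 925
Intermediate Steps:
127 - 2*3*(-133) = 127 - 6*(-133) = 127 + 798 = 925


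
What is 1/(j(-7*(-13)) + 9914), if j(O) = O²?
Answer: 1/18195 ≈ 5.4960e-5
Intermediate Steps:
1/(j(-7*(-13)) + 9914) = 1/((-7*(-13))² + 9914) = 1/(91² + 9914) = 1/(8281 + 9914) = 1/18195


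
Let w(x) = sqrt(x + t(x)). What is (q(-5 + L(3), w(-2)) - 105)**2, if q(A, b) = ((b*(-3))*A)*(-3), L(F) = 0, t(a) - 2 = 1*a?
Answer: 6975 + 9450*I*sqrt(2) ≈ 6975.0 + 13364.0*I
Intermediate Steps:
t(a) = 2 + a (t(a) = 2 + 1*a = 2 + a)
w(x) = sqrt(2 + 2*x) (w(x) = sqrt(x + (2 + x)) = sqrt(2 + 2*x))
q(A, b) = 9*A*b (q(A, b) = ((-3*b)*A)*(-3) = -3*A*b*(-3) = 9*A*b)
(q(-5 + L(3), w(-2)) - 105)**2 = (9*(-5 + 0)*sqrt(2 + 2*(-2)) - 105)**2 = (9*(-5)*sqrt(2 - 4) - 105)**2 = (9*(-5)*sqrt(-2) - 105)**2 = (9*(-5)*(I*sqrt(2)) - 105)**2 = (-45*I*sqrt(2) - 105)**2 = (-105 - 45*I*sqrt(2))**2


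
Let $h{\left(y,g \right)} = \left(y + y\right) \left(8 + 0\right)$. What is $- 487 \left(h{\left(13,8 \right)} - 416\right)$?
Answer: $101296$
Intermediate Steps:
$h{\left(y,g \right)} = 16 y$ ($h{\left(y,g \right)} = 2 y 8 = 16 y$)
$- 487 \left(h{\left(13,8 \right)} - 416\right) = - 487 \left(16 \cdot 13 - 416\right) = - 487 \left(208 - 416\right) = \left(-487\right) \left(-208\right) = 101296$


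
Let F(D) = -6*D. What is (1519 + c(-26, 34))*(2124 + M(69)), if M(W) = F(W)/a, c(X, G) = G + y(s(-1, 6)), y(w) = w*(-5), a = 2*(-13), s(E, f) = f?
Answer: 42368337/13 ≈ 3.2591e+6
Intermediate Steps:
a = -26
y(w) = -5*w
c(X, G) = -30 + G (c(X, G) = G - 5*6 = G - 30 = -30 + G)
M(W) = 3*W/13 (M(W) = -6*W/(-26) = -6*W*(-1/26) = 3*W/13)
(1519 + c(-26, 34))*(2124 + M(69)) = (1519 + (-30 + 34))*(2124 + (3/13)*69) = (1519 + 4)*(2124 + 207/13) = 1523*(27819/13) = 42368337/13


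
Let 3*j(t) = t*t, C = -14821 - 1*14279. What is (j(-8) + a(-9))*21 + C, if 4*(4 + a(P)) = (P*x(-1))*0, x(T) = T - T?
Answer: -28736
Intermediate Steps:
x(T) = 0
a(P) = -4 (a(P) = -4 + ((P*0)*0)/4 = -4 + (0*0)/4 = -4 + (¼)*0 = -4 + 0 = -4)
C = -29100 (C = -14821 - 14279 = -29100)
j(t) = t²/3 (j(t) = (t*t)/3 = t²/3)
(j(-8) + a(-9))*21 + C = ((⅓)*(-8)² - 4)*21 - 29100 = ((⅓)*64 - 4)*21 - 29100 = (64/3 - 4)*21 - 29100 = (52/3)*21 - 29100 = 364 - 29100 = -28736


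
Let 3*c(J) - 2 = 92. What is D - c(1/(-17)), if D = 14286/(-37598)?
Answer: -1788535/56397 ≈ -31.713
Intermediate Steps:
D = -7143/18799 (D = 14286*(-1/37598) = -7143/18799 ≈ -0.37997)
c(J) = 94/3 (c(J) = 2/3 + (1/3)*92 = 2/3 + 92/3 = 94/3)
D - c(1/(-17)) = -7143/18799 - 1*94/3 = -7143/18799 - 94/3 = -1788535/56397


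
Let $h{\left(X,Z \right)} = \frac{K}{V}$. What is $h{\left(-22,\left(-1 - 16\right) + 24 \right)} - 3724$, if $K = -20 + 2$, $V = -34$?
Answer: $- \frac{63299}{17} \approx -3723.5$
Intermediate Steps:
$K = -18$
$h{\left(X,Z \right)} = \frac{9}{17}$ ($h{\left(X,Z \right)} = - \frac{18}{-34} = \left(-18\right) \left(- \frac{1}{34}\right) = \frac{9}{17}$)
$h{\left(-22,\left(-1 - 16\right) + 24 \right)} - 3724 = \frac{9}{17} - 3724 = - \frac{63299}{17}$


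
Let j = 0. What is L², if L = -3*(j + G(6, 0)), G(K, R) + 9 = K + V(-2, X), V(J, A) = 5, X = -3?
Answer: 36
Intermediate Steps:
G(K, R) = -4 + K (G(K, R) = -9 + (K + 5) = -9 + (5 + K) = -4 + K)
L = -6 (L = -3*(0 + (-4 + 6)) = -3*(0 + 2) = -3*2 = -6)
L² = (-6)² = 36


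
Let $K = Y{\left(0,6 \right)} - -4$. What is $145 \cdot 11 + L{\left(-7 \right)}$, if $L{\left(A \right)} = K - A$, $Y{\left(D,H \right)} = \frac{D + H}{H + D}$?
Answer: $1607$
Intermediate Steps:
$Y{\left(D,H \right)} = 1$ ($Y{\left(D,H \right)} = \frac{D + H}{D + H} = 1$)
$K = 5$ ($K = 1 - -4 = 1 + 4 = 5$)
$L{\left(A \right)} = 5 - A$
$145 \cdot 11 + L{\left(-7 \right)} = 145 \cdot 11 + \left(5 - -7\right) = 1595 + \left(5 + 7\right) = 1595 + 12 = 1607$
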